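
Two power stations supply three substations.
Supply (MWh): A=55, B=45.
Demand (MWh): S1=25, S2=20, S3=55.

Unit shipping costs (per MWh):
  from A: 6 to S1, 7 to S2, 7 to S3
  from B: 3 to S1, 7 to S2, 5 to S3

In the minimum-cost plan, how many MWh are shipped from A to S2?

The minimum-cost plan:
  A–S2: 20 MWh
  A–S3: 35 MWh
  B–S1: 25 MWh
  B–S3: 20 MWh
Total cost = 560.
So A→S2 carries 20 MWh.

20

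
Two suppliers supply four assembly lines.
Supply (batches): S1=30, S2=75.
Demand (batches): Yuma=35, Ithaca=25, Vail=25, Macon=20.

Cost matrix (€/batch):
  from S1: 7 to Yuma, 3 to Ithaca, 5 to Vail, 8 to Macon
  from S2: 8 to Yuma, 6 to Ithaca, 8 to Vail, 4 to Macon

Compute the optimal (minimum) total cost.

An optimal shipping plan:
  S1–Ithaca: 25 × €3 = €75
  S1–Vail: 5 × €5 = €25
  S2–Yuma: 35 × €8 = €280
  S2–Vail: 20 × €8 = €160
  S2–Macon: 20 × €4 = €80
Total = 75 + 25 + 280 + 160 + 80 = €620.
(Supply check: S1 ships 30; S2 ships 75.)

620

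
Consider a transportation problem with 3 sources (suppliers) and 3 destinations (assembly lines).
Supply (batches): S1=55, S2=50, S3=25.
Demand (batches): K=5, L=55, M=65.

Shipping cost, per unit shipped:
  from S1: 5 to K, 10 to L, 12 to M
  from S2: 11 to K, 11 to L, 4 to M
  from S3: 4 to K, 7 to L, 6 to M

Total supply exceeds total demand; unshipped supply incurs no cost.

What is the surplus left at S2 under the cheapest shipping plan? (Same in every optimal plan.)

Minimum-cost shipments:
  S1→K: 5 × 5 = 25
  S1→L: 45 × 10 = 450
  S2→M: 50 × 4 = 200
  S3→L: 10 × 7 = 70
  S3→M: 15 × 6 = 90
Total cost = 835.
S2 ships 50 of its 50, leaving 0.

0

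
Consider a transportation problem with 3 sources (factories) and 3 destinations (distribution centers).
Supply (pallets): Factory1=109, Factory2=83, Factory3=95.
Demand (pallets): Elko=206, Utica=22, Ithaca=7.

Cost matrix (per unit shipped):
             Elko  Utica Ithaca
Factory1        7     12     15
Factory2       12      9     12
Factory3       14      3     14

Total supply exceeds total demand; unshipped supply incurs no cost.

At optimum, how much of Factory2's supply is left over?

0

Minimum-cost shipments:
  Factory1→Elko: 109 pallets
  Factory2→Elko: 83 pallets
  Factory3→Elko: 14 pallets
  Factory3→Utica: 22 pallets
  Factory3→Ithaca: 7 pallets
Total cost = 2119.
Factory2 ships 83 of its 83, leaving 0.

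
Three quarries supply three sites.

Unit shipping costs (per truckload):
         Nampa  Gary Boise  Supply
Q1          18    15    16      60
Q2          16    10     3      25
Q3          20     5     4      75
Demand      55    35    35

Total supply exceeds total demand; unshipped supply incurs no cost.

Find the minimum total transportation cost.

1255

One minimum-cost allocation:
  Q1→Nampa: 30 truckloads
  Q2→Nampa: 25 truckloads
  Q3→Gary: 35 truckloads
  Q3→Boise: 35 truckloads
Total cost = 1255.
(Supply check: Q1 ships 30; Q2 ships 25; Q3 ships 70.)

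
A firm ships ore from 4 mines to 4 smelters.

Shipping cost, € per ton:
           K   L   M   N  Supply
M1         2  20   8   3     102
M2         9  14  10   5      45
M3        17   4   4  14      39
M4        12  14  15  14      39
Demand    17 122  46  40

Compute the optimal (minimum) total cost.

1842

One minimum-cost allocation:
  M1–K: 17 × €2 = €34
  M1–M: 46 × €8 = €368
  M1–N: 39 × €3 = €117
  M2–L: 44 × €14 = €616
  M2–N: 1 × €5 = €5
  M3–L: 39 × €4 = €156
  M4–L: 39 × €14 = €546
Total = 34 + 368 + 117 + 616 + 5 + 156 + 546 = €1842.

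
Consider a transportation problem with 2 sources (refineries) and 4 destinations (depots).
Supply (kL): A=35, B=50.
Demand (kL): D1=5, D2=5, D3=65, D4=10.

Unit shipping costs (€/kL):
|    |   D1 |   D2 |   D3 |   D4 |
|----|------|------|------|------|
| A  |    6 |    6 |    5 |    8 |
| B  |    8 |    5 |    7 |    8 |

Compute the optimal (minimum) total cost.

One minimum-cost allocation:
  A–D1: 5 × €6 = €30
  A–D3: 30 × €5 = €150
  B–D2: 5 × €5 = €25
  B–D3: 35 × €7 = €245
  B–D4: 10 × €8 = €80
Total = 30 + 150 + 25 + 245 + 80 = €530.
(Supply check: A ships 35; B ships 50.)

530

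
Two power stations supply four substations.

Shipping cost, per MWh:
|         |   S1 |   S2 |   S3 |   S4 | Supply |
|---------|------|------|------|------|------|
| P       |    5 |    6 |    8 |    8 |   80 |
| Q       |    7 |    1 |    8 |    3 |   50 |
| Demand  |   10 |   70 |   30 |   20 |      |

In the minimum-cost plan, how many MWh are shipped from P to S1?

The minimum-cost plan:
  P to S1: 10 × 5 = 50
  P to S2: 20 × 6 = 120
  P to S3: 30 × 8 = 240
  P to S4: 20 × 8 = 160
  Q to S2: 50 × 1 = 50
Total cost = 620.
So P→S1 carries 10 MWh.

10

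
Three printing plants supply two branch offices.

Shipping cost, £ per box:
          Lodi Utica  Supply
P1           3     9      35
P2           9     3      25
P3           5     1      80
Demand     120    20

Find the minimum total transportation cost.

A cheapest plan:
  P1→Lodi: 35 × £3 = £105
  P2→Lodi: 5 × £9 = £45
  P2→Utica: 20 × £3 = £60
  P3→Lodi: 80 × £5 = £400
Total = 105 + 45 + 60 + 400 = £610.

610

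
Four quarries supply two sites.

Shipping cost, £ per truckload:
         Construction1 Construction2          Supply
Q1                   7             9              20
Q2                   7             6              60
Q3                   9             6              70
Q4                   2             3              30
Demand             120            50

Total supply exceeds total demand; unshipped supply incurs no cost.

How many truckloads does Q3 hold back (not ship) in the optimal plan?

10

An optimal plan:
  Q1->Construction1: 20 truckloads
  Q2->Construction1: 60 truckloads
  Q3->Construction1: 10 truckloads
  Q3->Construction2: 50 truckloads
  Q4->Construction1: 30 truckloads
Total cost = £1010.
Q3 ships 60 of its 70, leaving 10.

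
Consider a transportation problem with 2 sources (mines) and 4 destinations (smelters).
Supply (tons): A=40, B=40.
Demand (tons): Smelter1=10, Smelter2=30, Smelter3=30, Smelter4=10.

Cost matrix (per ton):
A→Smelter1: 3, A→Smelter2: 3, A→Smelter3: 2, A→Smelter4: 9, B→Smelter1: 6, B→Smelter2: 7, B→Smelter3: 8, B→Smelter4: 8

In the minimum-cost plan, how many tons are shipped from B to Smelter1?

Optimal shipments:
  A->Smelter2: 10 × 3 = 30
  A->Smelter3: 30 × 2 = 60
  B->Smelter1: 10 × 6 = 60
  B->Smelter2: 20 × 7 = 140
  B->Smelter4: 10 × 8 = 80
Total cost = 370.
So B→Smelter1 carries 10 tons.

10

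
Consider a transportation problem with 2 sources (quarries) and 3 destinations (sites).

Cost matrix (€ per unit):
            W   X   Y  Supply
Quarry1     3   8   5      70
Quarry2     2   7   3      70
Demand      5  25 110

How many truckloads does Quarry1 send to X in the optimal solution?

25

Optimal shipments:
  Quarry1 to W: 5 × €3 = €15
  Quarry1 to X: 25 × €8 = €200
  Quarry1 to Y: 40 × €5 = €200
  Quarry2 to Y: 70 × €3 = €210
Total cost = €625.
So Quarry1→X carries 25 truckloads.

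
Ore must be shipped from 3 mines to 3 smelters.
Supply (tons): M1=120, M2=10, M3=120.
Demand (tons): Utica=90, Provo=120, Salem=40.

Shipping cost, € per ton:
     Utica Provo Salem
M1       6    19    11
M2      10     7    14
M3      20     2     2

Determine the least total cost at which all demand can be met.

1180

One minimum-cost allocation:
  M1→Utica: 90 × €6 = €540
  M1→Salem: 30 × €11 = €330
  M2→Provo: 10 × €7 = €70
  M3→Provo: 110 × €2 = €220
  M3→Salem: 10 × €2 = €20
Total = 540 + 330 + 70 + 220 + 20 = €1180.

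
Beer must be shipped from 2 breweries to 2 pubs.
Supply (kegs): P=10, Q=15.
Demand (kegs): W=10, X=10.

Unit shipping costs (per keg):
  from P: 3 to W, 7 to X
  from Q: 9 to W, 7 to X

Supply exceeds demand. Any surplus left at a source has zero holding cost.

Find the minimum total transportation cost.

100

An optimal shipping plan:
  P to W: 10 × 3 = 30
  Q to X: 10 × 7 = 70
Total = 30 + 70 = 100.
(Supply check: P ships 10; Q ships 10.)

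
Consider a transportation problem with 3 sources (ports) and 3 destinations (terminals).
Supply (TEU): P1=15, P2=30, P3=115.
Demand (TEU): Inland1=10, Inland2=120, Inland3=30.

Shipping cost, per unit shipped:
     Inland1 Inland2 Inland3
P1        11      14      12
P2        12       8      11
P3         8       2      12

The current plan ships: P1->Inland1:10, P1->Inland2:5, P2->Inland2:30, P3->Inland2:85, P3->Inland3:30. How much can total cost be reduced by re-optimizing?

235

Current plan cost = 10·11 + 5·14 + 30·8 + 85·2 + 30·12 = 950.
Optimal plan:
  P1–Inland1: 10 × 11 = 110
  P1–Inland3: 5 × 12 = 60
  P2–Inland2: 5 × 8 = 40
  P2–Inland3: 25 × 11 = 275
  P3–Inland2: 115 × 2 = 230
Optimal cost = 715.
Saving = 950 − 715 = 235.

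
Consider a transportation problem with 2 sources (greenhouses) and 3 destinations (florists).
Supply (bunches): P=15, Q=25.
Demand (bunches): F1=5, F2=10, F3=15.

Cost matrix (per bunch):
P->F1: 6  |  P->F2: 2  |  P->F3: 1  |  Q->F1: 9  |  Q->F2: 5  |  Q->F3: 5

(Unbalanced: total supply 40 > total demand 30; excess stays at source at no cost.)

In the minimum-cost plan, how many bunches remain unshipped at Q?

10

Minimum-cost shipments:
  P–F3: 15 × 1 = 15
  Q–F1: 5 × 9 = 45
  Q–F2: 10 × 5 = 50
Total cost = 110.
Q ships 15 of its 25, leaving 10.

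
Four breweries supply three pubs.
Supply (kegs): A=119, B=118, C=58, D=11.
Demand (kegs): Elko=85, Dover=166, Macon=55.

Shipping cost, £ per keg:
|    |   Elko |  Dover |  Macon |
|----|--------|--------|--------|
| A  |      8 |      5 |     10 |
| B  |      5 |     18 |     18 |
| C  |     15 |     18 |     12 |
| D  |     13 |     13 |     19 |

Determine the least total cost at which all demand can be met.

2471

Optimal allocation:
  A to Dover: 119 × £5 = £595
  B to Elko: 85 × £5 = £425
  B to Dover: 33 × £18 = £594
  C to Dover: 3 × £18 = £54
  C to Macon: 55 × £12 = £660
  D to Dover: 11 × £13 = £143
Total = 595 + 425 + 594 + 54 + 660 + 143 = £2471.
(Supply check: A ships 119; B ships 118; C ships 58; D ships 11.)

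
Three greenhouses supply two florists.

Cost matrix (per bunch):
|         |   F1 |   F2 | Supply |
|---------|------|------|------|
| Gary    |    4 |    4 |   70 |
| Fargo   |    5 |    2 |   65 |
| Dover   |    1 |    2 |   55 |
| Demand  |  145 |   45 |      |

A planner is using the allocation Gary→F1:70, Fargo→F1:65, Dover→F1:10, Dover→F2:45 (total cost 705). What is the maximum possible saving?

180

Current plan cost = 70·4 + 65·5 + 10·1 + 45·2 = 705.
Optimal plan:
  Gary→F1: 70 × 4 = 280
  Fargo→F1: 20 × 5 = 100
  Fargo→F2: 45 × 2 = 90
  Dover→F1: 55 × 1 = 55
Optimal cost = 525.
Saving = 705 − 525 = 180.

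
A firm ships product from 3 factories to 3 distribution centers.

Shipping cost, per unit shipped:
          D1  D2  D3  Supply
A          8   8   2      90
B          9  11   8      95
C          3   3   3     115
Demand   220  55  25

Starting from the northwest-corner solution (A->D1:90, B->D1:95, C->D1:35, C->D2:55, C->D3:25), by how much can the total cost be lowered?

150

Current plan cost = 90·8 + 95·9 + 35·3 + 55·3 + 25·3 = 1920.
Optimal plan:
  A→D1: 10 × 8 = 80
  A→D2: 55 × 8 = 440
  A→D3: 25 × 2 = 50
  B→D1: 95 × 9 = 855
  C→D1: 115 × 3 = 345
Optimal cost = 1770.
Saving = 1920 − 1770 = 150.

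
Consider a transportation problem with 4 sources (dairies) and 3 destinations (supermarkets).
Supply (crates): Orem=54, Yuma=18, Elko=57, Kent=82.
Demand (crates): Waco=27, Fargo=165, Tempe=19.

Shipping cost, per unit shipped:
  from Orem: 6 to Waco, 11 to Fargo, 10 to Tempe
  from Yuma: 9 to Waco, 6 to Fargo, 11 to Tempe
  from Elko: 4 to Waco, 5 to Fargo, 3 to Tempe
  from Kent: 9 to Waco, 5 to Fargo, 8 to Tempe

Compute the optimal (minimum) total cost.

One minimum-cost allocation:
  Orem→Waco: 27 crates
  Orem→Fargo: 27 crates
  Yuma→Fargo: 18 crates
  Elko→Fargo: 38 crates
  Elko→Tempe: 19 crates
  Kent→Fargo: 82 crates
Total cost = 1224.

1224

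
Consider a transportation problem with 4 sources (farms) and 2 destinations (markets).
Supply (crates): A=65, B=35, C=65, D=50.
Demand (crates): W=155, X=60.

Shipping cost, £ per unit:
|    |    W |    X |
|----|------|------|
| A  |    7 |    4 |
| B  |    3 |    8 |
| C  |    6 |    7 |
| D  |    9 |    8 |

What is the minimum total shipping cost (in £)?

1220

An optimal shipping plan:
  A->W: 5 × £7 = £35
  A->X: 60 × £4 = £240
  B->W: 35 × £3 = £105
  C->W: 65 × £6 = £390
  D->W: 50 × £9 = £450
Total = 35 + 240 + 105 + 390 + 450 = £1220.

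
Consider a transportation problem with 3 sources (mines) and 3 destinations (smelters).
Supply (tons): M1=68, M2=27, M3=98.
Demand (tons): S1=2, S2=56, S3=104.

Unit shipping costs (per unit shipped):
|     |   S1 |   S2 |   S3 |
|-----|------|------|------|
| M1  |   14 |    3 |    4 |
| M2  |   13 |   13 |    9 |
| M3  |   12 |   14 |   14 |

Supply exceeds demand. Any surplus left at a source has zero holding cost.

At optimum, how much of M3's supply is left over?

31

Minimum-cost shipments:
  M1->S2: 56 × 3 = 168
  M1->S3: 12 × 4 = 48
  M2->S3: 27 × 9 = 243
  M3->S1: 2 × 12 = 24
  M3->S3: 65 × 14 = 910
Total cost = 1393.
M3 ships 67 of its 98, leaving 31.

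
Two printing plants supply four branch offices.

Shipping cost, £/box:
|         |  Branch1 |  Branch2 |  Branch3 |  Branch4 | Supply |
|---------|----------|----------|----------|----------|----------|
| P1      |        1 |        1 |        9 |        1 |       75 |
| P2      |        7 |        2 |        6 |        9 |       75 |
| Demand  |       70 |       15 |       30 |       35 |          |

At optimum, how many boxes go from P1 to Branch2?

0

Optimal shipments:
  P1 to Branch1: 40 × £1 = £40
  P1 to Branch4: 35 × £1 = £35
  P2 to Branch1: 30 × £7 = £210
  P2 to Branch2: 15 × £2 = £30
  P2 to Branch3: 30 × £6 = £180
Total cost = £495.
The route P1→Branch2 is not used.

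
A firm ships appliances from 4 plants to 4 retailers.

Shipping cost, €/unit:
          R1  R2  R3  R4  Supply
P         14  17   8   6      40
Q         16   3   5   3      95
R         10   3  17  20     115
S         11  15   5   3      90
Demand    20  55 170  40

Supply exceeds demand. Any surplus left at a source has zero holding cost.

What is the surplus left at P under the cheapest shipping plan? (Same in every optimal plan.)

15

An optimal plan:
  P→R4: 25 × €6 = €150
  Q→R3: 80 × €5 = €400
  Q→R4: 15 × €3 = €45
  R→R1: 20 × €10 = €200
  R→R2: 55 × €3 = €165
  S→R3: 90 × €5 = €450
Total cost = €1410.
P ships 25 of its 40, leaving 15.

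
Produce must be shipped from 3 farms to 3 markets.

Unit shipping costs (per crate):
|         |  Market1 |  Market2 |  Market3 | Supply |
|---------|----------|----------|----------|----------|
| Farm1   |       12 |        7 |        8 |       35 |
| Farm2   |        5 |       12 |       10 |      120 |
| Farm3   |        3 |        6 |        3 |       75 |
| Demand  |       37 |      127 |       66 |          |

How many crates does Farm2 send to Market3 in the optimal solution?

0

Optimal shipments:
  Farm1→Market2: 35 × 7 = 245
  Farm2→Market1: 37 × 5 = 185
  Farm2→Market2: 83 × 12 = 996
  Farm3→Market2: 9 × 6 = 54
  Farm3→Market3: 66 × 3 = 198
Total cost = 1678.
The route Farm2→Market3 is not used.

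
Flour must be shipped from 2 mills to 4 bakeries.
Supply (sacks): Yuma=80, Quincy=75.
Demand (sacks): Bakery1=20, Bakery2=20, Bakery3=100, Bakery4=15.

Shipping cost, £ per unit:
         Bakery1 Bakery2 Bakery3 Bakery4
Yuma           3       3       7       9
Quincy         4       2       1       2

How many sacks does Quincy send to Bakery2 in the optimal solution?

0

Solving gives:
  Yuma->Bakery1: 20 × £3 = £60
  Yuma->Bakery2: 20 × £3 = £60
  Yuma->Bakery3: 40 × £7 = £280
  Quincy->Bakery3: 60 × £1 = £60
  Quincy->Bakery4: 15 × £2 = £30
Total cost = £490.
The route Quincy→Bakery2 is not used.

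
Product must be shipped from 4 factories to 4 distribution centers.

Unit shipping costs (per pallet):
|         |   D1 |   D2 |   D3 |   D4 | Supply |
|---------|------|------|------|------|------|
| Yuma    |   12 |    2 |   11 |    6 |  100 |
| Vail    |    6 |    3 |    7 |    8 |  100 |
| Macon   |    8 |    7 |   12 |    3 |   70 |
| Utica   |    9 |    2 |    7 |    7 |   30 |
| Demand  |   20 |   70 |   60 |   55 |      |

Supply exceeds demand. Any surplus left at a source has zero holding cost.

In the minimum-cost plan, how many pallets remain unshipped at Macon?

An optimal plan:
  Yuma→D2: 70 pallets
  Vail→D1: 20 pallets
  Vail→D3: 30 pallets
  Macon→D4: 55 pallets
  Utica→D3: 30 pallets
Total cost = 845.
Macon ships 55 of its 70, leaving 15.

15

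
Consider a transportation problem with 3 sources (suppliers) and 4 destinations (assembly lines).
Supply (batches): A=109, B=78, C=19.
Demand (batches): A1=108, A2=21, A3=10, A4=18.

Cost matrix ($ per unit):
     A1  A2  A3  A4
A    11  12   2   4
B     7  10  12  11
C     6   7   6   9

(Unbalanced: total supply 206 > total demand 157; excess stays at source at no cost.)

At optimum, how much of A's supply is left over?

Minimum-cost shipments:
  A→A1: 11 × $11 = $121
  A→A2: 21 × $12 = $252
  A→A3: 10 × $2 = $20
  A→A4: 18 × $4 = $72
  B→A1: 78 × $7 = $546
  C→A1: 19 × $6 = $114
Total cost = $1125.
A ships 60 of its 109, leaving 49.

49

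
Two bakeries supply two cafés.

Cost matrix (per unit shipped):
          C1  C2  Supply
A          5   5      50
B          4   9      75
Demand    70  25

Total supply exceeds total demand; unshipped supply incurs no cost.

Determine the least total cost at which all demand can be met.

405

Optimal allocation:
  A to C2: 25 × 5 = 125
  B to C1: 70 × 4 = 280
Total = 125 + 280 = 405.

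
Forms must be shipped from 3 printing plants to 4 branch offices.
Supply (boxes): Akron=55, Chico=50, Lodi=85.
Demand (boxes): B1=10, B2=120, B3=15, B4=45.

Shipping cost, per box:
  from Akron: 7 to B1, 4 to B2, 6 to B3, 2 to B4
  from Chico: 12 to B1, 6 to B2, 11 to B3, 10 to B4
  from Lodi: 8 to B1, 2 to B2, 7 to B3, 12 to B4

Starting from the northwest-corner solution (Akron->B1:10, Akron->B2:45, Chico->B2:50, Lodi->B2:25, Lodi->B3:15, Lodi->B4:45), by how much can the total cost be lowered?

Current plan cost = 10·7 + 45·4 + 50·6 + 25·2 + 15·7 + 45·12 = 1245.
Optimal plan:
  Akron–B3: 10 boxes
  Akron–B4: 45 boxes
  Chico–B1: 10 boxes
  Chico–B2: 40 boxes
  Lodi–B2: 80 boxes
  Lodi–B3: 5 boxes
Optimal cost = 705.
Saving = 1245 − 705 = 540.

540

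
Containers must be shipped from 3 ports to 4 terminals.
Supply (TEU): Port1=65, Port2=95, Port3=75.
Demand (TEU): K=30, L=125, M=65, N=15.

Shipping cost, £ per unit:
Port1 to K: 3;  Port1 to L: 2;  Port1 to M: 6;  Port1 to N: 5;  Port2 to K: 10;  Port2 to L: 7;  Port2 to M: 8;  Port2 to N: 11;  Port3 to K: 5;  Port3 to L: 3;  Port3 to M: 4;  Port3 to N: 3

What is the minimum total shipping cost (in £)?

One minimum-cost allocation:
  Port1 to K: 30 × £3 = £90
  Port1 to L: 35 × £2 = £70
  Port2 to L: 90 × £7 = £630
  Port2 to M: 5 × £8 = £40
  Port3 to M: 60 × £4 = £240
  Port3 to N: 15 × £3 = £45
Total = 90 + 70 + 630 + 40 + 240 + 45 = £1115.

1115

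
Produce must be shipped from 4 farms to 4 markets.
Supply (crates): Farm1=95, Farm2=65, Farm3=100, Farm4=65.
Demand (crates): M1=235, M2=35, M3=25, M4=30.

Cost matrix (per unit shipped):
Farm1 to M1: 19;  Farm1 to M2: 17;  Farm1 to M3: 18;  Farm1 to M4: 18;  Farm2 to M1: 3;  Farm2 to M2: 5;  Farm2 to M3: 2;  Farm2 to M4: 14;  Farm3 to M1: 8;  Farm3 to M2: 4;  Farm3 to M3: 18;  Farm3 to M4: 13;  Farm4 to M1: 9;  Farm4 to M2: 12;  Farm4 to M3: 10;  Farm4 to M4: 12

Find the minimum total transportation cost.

An optimal shipping plan:
  Farm1–M1: 65 × 19 = 1235
  Farm1–M4: 30 × 18 = 540
  Farm2–M1: 40 × 3 = 120
  Farm2–M3: 25 × 2 = 50
  Farm3–M1: 65 × 8 = 520
  Farm3–M2: 35 × 4 = 140
  Farm4–M1: 65 × 9 = 585
Total = 1235 + 540 + 120 + 50 + 520 + 140 + 585 = 3190.
(Supply check: Farm1 ships 95; Farm2 ships 65; Farm3 ships 100; Farm4 ships 65.)

3190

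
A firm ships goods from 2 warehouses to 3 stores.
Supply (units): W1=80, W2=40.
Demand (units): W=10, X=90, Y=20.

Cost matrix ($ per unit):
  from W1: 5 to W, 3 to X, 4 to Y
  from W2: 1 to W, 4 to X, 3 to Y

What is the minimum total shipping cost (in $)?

Optimal allocation:
  W1–X: 80 units
  W2–W: 10 units
  W2–X: 10 units
  W2–Y: 20 units
Total cost = $350.

350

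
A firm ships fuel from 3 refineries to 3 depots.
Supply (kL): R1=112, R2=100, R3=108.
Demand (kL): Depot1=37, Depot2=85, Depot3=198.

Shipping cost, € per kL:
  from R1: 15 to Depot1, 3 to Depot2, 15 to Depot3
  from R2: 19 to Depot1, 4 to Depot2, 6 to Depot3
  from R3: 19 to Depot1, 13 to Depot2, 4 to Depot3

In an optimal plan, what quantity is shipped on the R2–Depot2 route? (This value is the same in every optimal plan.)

10

The minimum-cost plan:
  R1–Depot1: 37 kL
  R1–Depot2: 75 kL
  R2–Depot2: 10 kL
  R2–Depot3: 90 kL
  R3–Depot3: 108 kL
Total cost = €1792.
So R2→Depot2 carries 10 kL.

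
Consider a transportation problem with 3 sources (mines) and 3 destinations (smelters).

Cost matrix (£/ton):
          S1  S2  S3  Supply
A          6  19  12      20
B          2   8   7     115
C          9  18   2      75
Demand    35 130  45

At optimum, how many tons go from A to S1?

The minimum-cost plan:
  A->S1: 20 × £6 = £120
  B->S2: 115 × £8 = £920
  C->S1: 15 × £9 = £135
  C->S2: 15 × £18 = £270
  C->S3: 45 × £2 = £90
Total cost = £1535.
So A→S1 carries 20 tons.

20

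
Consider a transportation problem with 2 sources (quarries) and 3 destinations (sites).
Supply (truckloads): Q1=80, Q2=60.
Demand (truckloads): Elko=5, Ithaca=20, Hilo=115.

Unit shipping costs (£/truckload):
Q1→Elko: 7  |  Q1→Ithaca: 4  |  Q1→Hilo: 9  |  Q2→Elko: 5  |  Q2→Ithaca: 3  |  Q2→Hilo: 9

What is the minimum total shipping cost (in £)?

1120

An optimal shipping plan:
  Q1->Hilo: 80 × £9 = £720
  Q2->Elko: 5 × £5 = £25
  Q2->Ithaca: 20 × £3 = £60
  Q2->Hilo: 35 × £9 = £315
Total = 720 + 25 + 60 + 315 = £1120.
(Supply check: Q1 ships 80; Q2 ships 60.)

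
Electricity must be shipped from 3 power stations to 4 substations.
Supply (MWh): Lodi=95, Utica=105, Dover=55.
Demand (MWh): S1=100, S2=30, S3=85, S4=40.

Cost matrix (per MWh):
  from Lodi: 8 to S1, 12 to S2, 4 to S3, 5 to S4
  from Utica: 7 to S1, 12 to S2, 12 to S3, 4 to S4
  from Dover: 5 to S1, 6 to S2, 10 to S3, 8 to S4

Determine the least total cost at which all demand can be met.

A cheapest plan:
  Lodi→S3: 85 MWh
  Lodi→S4: 10 MWh
  Utica→S1: 75 MWh
  Utica→S4: 30 MWh
  Dover→S1: 25 MWh
  Dover→S2: 30 MWh
Total cost = 1340.
(Supply check: Lodi ships 95; Utica ships 105; Dover ships 55.)

1340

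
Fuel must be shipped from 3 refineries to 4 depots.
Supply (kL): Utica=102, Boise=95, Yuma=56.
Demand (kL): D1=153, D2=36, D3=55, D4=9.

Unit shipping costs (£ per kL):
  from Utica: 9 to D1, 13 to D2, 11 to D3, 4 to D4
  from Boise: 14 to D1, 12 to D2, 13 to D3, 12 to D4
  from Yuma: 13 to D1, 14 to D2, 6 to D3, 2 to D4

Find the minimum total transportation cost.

One minimum-cost allocation:
  Utica to D1: 94 × £9 = £846
  Utica to D4: 8 × £4 = £32
  Boise to D1: 59 × £14 = £826
  Boise to D2: 36 × £12 = £432
  Yuma to D3: 55 × £6 = £330
  Yuma to D4: 1 × £2 = £2
Total = 846 + 32 + 826 + 432 + 330 + 2 = £2468.
(Supply check: Utica ships 102; Boise ships 95; Yuma ships 56.)

2468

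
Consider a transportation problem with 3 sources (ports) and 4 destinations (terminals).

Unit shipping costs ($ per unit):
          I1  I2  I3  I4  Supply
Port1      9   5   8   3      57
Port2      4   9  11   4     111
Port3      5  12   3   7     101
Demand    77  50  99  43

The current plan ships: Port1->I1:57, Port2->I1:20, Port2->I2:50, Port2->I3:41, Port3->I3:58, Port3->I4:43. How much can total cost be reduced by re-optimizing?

Current plan cost = 57·9 + 20·4 + 50·9 + 41·11 + 58·3 + 43·7 = $1969.
Optimal plan:
  Port1→I2: 50 TEU
  Port1→I4: 7 TEU
  Port2→I1: 75 TEU
  Port2→I4: 36 TEU
  Port3→I1: 2 TEU
  Port3→I3: 99 TEU
Optimal cost = $1022.
Saving = 1969 − 1022 = $947.

947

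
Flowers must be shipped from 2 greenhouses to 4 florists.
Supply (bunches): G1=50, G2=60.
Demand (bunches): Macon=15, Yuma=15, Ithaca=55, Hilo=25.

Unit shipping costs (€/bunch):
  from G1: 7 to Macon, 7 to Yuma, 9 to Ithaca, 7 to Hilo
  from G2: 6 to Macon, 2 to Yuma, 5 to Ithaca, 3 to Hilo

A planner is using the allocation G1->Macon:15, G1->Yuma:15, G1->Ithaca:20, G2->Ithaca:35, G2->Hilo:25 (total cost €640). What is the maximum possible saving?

Current plan cost = 15·7 + 15·7 + 20·9 + 35·5 + 25·3 = €640.
Optimal plan:
  G1–Macon: 15 × €7 = €105
  G1–Ithaca: 10 × €9 = €90
  G1–Hilo: 25 × €7 = €175
  G2–Yuma: 15 × €2 = €30
  G2–Ithaca: 45 × €5 = €225
Optimal cost = €625.
Saving = 640 − 625 = €15.

15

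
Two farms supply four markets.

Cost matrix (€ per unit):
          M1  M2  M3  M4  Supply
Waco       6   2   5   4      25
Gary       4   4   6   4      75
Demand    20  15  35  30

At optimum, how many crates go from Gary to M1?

20

The minimum-cost plan:
  Waco->M2: 15 × €2 = €30
  Waco->M3: 10 × €5 = €50
  Gary->M1: 20 × €4 = €80
  Gary->M3: 25 × €6 = €150
  Gary->M4: 30 × €4 = €120
Total cost = €430.
So Gary→M1 carries 20 crates.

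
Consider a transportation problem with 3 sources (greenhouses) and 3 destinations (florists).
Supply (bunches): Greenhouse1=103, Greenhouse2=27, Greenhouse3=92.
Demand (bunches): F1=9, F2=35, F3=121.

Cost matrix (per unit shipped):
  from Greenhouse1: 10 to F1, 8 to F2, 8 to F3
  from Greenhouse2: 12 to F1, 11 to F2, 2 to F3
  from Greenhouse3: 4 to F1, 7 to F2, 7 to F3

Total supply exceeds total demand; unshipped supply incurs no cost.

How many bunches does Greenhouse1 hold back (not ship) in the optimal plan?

Minimum-cost shipments:
  Greenhouse1–F2: 35 bunches
  Greenhouse1–F3: 11 bunches
  Greenhouse2–F3: 27 bunches
  Greenhouse3–F1: 9 bunches
  Greenhouse3–F3: 83 bunches
Total cost = 1039.
Greenhouse1 ships 46 of its 103, leaving 57.

57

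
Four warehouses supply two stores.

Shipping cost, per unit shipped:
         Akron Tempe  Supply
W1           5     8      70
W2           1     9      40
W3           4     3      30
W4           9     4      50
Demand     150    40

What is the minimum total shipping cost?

One minimum-cost allocation:
  W1→Akron: 70 × 5 = 350
  W2→Akron: 40 × 1 = 40
  W3→Akron: 30 × 4 = 120
  W4→Akron: 10 × 9 = 90
  W4→Tempe: 40 × 4 = 160
Total = 350 + 40 + 120 + 90 + 160 = 760.
(Supply check: W1 ships 70; W2 ships 40; W3 ships 30; W4 ships 50.)

760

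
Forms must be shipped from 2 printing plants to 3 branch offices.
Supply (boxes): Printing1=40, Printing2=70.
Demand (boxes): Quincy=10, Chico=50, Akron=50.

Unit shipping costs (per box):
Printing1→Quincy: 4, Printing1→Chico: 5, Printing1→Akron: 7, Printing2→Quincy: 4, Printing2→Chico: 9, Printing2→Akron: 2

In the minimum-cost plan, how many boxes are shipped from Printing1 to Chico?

40

Optimal shipments:
  Printing1–Chico: 40 × 5 = 200
  Printing2–Quincy: 10 × 4 = 40
  Printing2–Chico: 10 × 9 = 90
  Printing2–Akron: 50 × 2 = 100
Total cost = 430.
So Printing1→Chico carries 40 boxes.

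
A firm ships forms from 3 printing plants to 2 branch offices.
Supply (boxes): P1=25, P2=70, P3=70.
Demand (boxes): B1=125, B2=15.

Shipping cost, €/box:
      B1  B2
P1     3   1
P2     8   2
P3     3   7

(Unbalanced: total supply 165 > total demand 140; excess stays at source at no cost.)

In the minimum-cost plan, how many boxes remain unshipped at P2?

Minimum-cost shipments:
  P1→B1: 25 boxes
  P2→B1: 30 boxes
  P2→B2: 15 boxes
  P3→B1: 70 boxes
Total cost = €555.
P2 ships 45 of its 70, leaving 25.

25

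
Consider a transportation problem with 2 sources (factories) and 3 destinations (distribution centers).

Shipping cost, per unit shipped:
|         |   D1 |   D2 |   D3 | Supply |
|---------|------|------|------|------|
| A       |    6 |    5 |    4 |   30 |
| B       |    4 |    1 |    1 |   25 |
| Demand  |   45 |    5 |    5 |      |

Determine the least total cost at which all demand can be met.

An optimal shipping plan:
  A–D1: 30 × 6 = 180
  B–D1: 15 × 4 = 60
  B–D2: 5 × 1 = 5
  B–D3: 5 × 1 = 5
Total = 180 + 60 + 5 + 5 = 250.
(Supply check: A ships 30; B ships 25.)

250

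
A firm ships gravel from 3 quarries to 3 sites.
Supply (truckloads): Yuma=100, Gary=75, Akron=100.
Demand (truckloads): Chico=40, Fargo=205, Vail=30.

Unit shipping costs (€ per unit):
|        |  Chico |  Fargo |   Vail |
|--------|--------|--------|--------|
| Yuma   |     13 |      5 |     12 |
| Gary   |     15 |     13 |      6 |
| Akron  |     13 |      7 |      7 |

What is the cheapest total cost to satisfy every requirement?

A cheapest plan:
  Yuma to Fargo: 100 × €5 = €500
  Gary to Chico: 40 × €15 = €600
  Gary to Fargo: 5 × €13 = €65
  Gary to Vail: 30 × €6 = €180
  Akron to Fargo: 100 × €7 = €700
Total = 500 + 600 + 65 + 180 + 700 = €2045.

2045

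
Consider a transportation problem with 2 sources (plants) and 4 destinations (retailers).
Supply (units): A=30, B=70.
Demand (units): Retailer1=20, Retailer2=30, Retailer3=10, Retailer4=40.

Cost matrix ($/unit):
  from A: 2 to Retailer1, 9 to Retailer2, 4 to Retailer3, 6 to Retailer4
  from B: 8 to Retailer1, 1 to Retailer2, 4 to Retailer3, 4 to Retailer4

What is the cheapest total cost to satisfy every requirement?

An optimal shipping plan:
  A to Retailer1: 20 units
  A to Retailer3: 10 units
  B to Retailer2: 30 units
  B to Retailer4: 40 units
Total cost = $270.
(Supply check: A ships 30; B ships 70.)

270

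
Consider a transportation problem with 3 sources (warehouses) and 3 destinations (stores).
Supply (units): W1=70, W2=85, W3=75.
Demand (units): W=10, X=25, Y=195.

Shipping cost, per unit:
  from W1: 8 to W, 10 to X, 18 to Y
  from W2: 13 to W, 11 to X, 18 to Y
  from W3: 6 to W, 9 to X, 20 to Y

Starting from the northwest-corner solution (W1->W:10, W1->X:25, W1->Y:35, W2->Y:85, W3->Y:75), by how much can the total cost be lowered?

Current plan cost = 10·8 + 25·10 + 35·18 + 85·18 + 75·20 = 3990.
Optimal plan:
  W1→Y: 70 units
  W2→Y: 85 units
  W3→W: 10 units
  W3→X: 25 units
  W3→Y: 40 units
Optimal cost = 3875.
Saving = 3990 − 3875 = 115.

115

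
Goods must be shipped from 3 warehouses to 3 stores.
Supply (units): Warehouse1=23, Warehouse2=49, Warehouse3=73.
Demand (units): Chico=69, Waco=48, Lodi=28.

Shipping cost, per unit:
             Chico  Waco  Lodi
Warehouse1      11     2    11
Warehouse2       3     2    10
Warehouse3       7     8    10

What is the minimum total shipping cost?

763

A cheapest plan:
  Warehouse1->Waco: 23 × 2 = 46
  Warehouse2->Chico: 24 × 3 = 72
  Warehouse2->Waco: 25 × 2 = 50
  Warehouse3->Chico: 45 × 7 = 315
  Warehouse3->Lodi: 28 × 10 = 280
Total = 46 + 72 + 50 + 315 + 280 = 763.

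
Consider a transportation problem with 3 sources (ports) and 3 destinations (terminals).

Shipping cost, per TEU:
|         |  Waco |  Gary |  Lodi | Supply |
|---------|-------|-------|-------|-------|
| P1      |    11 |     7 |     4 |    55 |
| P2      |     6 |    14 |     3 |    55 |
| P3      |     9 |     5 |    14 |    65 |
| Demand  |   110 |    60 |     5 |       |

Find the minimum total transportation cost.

1245

An optimal shipping plan:
  P1–Gary: 50 × 7 = 350
  P1–Lodi: 5 × 4 = 20
  P2–Waco: 55 × 6 = 330
  P3–Waco: 55 × 9 = 495
  P3–Gary: 10 × 5 = 50
Total = 350 + 20 + 330 + 495 + 50 = 1245.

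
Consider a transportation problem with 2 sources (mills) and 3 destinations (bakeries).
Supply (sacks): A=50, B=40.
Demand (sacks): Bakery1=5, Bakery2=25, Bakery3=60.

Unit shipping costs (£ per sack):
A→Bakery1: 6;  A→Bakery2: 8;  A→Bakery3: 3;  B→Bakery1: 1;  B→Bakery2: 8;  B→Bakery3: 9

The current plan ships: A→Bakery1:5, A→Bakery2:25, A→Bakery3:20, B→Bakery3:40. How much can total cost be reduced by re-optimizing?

205

Current plan cost = 5·6 + 25·8 + 20·3 + 40·9 = £650.
Optimal plan:
  A->Bakery3: 50 sacks
  B->Bakery1: 5 sacks
  B->Bakery2: 25 sacks
  B->Bakery3: 10 sacks
Optimal cost = £445.
Saving = 650 − 445 = £205.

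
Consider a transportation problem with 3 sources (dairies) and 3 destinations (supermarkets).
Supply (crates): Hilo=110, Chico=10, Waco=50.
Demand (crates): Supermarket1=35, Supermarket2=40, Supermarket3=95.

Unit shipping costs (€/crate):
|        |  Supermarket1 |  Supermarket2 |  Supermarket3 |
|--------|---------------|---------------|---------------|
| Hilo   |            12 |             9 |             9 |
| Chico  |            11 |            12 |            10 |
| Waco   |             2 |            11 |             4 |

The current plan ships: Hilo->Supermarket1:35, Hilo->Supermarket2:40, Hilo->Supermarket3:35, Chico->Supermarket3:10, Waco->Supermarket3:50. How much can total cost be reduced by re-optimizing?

175

Current plan cost = 35·12 + 40·9 + 35·9 + 10·10 + 50·4 = €1395.
Optimal plan:
  Hilo->Supermarket2: 40 × €9 = €360
  Hilo->Supermarket3: 70 × €9 = €630
  Chico->Supermarket3: 10 × €10 = €100
  Waco->Supermarket1: 35 × €2 = €70
  Waco->Supermarket3: 15 × €4 = €60
Optimal cost = €1220.
Saving = 1395 − 1220 = €175.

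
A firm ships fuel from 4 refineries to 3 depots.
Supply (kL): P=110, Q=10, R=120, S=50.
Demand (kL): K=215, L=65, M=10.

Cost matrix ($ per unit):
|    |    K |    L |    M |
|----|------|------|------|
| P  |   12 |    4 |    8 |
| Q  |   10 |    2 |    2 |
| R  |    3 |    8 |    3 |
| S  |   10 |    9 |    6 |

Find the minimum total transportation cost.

An optimal shipping plan:
  P→K: 45 × $12 = $540
  P→L: 65 × $4 = $260
  Q→M: 10 × $2 = $20
  R→K: 120 × $3 = $360
  S→K: 50 × $10 = $500
Total = 540 + 260 + 20 + 360 + 500 = $1680.

1680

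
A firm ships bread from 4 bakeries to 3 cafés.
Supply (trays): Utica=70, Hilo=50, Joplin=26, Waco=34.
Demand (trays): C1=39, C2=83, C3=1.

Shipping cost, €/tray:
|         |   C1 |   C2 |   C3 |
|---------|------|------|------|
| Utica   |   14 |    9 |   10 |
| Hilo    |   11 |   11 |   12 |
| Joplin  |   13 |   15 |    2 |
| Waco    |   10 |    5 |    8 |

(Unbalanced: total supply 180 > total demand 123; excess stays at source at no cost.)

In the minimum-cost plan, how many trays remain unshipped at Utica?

Minimum-cost shipments:
  Utica–C2: 49 × €9 = €441
  Hilo–C1: 39 × €11 = €429
  Joplin–C3: 1 × €2 = €2
  Waco–C2: 34 × €5 = €170
Total cost = €1042.
Utica ships 49 of its 70, leaving 21.

21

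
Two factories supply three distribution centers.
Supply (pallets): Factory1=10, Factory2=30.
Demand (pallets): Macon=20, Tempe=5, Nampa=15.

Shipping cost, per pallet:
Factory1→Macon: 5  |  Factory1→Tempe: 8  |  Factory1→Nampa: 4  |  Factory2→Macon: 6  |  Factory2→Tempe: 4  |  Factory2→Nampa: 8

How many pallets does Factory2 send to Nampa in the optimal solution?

Solving gives:
  Factory1→Nampa: 10 × 4 = 40
  Factory2→Macon: 20 × 6 = 120
  Factory2→Tempe: 5 × 4 = 20
  Factory2→Nampa: 5 × 8 = 40
Total cost = 220.
So Factory2→Nampa carries 5 pallets.

5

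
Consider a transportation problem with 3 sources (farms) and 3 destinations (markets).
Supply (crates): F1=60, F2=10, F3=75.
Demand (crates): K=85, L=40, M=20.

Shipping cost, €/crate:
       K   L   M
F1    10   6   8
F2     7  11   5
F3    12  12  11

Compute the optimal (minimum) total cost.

Optimal allocation:
  F1->L: 40 crates
  F1->M: 20 crates
  F2->K: 10 crates
  F3->K: 75 crates
Total cost = €1370.

1370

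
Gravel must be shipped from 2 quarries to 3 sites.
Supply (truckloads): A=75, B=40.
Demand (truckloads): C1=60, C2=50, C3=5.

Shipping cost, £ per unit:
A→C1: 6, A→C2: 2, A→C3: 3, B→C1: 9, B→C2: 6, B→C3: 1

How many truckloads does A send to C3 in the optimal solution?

The minimum-cost plan:
  A→C1: 25 truckloads
  A→C2: 50 truckloads
  B→C1: 35 truckloads
  B→C3: 5 truckloads
Total cost = £570.
The route A→C3 is not used.

0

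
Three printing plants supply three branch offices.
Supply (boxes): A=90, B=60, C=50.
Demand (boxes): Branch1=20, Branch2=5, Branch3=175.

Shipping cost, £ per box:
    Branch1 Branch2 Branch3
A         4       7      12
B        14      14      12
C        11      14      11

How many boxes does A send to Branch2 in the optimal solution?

5

Solving gives:
  A→Branch1: 20 × £4 = £80
  A→Branch2: 5 × £7 = £35
  A→Branch3: 65 × £12 = £780
  B→Branch3: 60 × £12 = £720
  C→Branch3: 50 × £11 = £550
Total cost = £2165.
So A→Branch2 carries 5 boxes.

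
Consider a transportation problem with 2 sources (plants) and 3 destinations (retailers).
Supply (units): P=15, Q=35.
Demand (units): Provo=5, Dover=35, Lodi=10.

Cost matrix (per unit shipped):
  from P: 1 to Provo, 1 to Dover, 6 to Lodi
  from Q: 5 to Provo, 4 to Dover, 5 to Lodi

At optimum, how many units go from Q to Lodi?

10

The minimum-cost plan:
  P->Provo: 5 × 1 = 5
  P->Dover: 10 × 1 = 10
  Q->Dover: 25 × 4 = 100
  Q->Lodi: 10 × 5 = 50
Total cost = 165.
So Q→Lodi carries 10 units.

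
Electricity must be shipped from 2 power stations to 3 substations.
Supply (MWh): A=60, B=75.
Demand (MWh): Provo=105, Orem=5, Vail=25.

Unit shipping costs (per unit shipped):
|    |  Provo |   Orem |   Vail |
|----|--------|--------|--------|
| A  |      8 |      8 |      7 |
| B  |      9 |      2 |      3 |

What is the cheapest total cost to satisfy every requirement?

970

An optimal shipping plan:
  A to Provo: 60 × 8 = 480
  B to Provo: 45 × 9 = 405
  B to Orem: 5 × 2 = 10
  B to Vail: 25 × 3 = 75
Total = 480 + 405 + 10 + 75 = 970.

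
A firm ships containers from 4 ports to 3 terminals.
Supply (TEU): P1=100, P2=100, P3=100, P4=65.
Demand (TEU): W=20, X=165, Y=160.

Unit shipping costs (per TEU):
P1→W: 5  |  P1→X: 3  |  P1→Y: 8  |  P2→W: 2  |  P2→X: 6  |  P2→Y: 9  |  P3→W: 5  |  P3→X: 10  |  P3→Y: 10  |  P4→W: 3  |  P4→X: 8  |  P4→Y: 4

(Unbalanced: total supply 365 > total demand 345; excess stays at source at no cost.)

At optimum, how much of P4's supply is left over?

Minimum-cost shipments:
  P1 to X: 100 × 3 = 300
  P2 to W: 20 × 2 = 40
  P2 to X: 65 × 6 = 390
  P2 to Y: 15 × 9 = 135
  P3 to Y: 80 × 10 = 800
  P4 to Y: 65 × 4 = 260
Total cost = 1925.
P4 ships 65 of its 65, leaving 0.

0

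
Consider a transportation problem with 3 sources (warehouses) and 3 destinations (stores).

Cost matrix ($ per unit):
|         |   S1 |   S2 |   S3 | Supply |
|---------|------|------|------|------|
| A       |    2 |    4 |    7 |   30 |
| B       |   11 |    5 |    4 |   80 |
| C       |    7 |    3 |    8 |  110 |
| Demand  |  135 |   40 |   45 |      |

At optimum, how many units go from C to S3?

0

The minimum-cost plan:
  A->S1: 30 × $2 = $60
  B->S2: 35 × $5 = $175
  B->S3: 45 × $4 = $180
  C->S1: 105 × $7 = $735
  C->S2: 5 × $3 = $15
Total cost = $1165.
The route C→S3 is not used.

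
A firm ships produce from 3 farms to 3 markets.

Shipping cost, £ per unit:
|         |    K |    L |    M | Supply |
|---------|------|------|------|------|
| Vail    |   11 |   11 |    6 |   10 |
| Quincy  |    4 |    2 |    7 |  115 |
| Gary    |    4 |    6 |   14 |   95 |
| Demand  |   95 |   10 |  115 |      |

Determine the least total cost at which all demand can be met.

One minimum-cost allocation:
  Vail–M: 10 × £6 = £60
  Quincy–L: 10 × £2 = £20
  Quincy–M: 105 × £7 = £735
  Gary–K: 95 × £4 = £380
Total = 60 + 20 + 735 + 380 = £1195.
(Supply check: Vail ships 10; Quincy ships 115; Gary ships 95.)

1195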